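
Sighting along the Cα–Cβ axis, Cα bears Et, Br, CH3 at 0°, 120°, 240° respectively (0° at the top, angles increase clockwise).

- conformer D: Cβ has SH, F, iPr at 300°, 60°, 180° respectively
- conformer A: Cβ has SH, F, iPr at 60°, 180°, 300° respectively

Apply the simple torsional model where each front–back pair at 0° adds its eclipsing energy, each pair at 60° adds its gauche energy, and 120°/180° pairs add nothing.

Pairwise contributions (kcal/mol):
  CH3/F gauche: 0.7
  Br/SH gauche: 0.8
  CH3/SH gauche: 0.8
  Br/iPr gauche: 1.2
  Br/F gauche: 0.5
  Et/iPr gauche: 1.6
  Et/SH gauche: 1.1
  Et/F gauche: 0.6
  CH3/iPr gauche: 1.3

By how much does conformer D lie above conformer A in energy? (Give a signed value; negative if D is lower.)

D (staggered): Et(0°)/SH(300°) gauche 1.1; Et(0°)/F(60°) gauche 0.6; Br(120°)/F(60°) gauche 0.5; Br(120°)/iPr(180°) gauche 1.2; CH3(240°)/SH(300°) gauche 0.8; CH3(240°)/iPr(180°) gauche 1.3 → 5.5 kcal/mol.
A (staggered): Et(0°)/SH(60°) gauche 1.1; Et(0°)/iPr(300°) gauche 1.6; Br(120°)/SH(60°) gauche 0.8; Br(120°)/F(180°) gauche 0.5; CH3(240°)/F(180°) gauche 0.7; CH3(240°)/iPr(300°) gauche 1.3 → 6.0 kcal/mol.
E(D) − E(A) = 5.5 − 6.0 = -0.5 kcal/mol.

-0.5 kcal/mol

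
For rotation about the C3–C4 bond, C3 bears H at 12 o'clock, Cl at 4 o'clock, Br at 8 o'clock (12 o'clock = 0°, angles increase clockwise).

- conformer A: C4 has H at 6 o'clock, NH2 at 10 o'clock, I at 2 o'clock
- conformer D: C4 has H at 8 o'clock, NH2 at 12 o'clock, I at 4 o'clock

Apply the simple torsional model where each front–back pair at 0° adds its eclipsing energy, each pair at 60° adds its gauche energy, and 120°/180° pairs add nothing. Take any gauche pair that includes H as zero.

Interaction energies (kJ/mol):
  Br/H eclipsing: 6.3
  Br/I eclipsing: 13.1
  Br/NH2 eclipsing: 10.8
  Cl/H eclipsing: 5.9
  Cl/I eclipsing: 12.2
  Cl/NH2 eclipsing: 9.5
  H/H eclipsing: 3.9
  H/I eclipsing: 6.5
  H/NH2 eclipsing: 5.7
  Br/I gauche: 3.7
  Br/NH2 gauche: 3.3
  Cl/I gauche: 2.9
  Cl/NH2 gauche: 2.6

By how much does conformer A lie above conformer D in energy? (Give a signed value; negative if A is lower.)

A (staggered): Cl–I gauche, Br–NH2 gauche; 2.9 + 3.3 = 6.2 kJ/mol.
D (eclipsed): H–NH2 eclipsed, Cl–I eclipsed, Br–H eclipsed; 5.7 + 12.2 + 6.3 = 24.2 kJ/mol.
E(A) − E(D) = 6.2 − 24.2 = -18.0 kJ/mol.

-18.0 kJ/mol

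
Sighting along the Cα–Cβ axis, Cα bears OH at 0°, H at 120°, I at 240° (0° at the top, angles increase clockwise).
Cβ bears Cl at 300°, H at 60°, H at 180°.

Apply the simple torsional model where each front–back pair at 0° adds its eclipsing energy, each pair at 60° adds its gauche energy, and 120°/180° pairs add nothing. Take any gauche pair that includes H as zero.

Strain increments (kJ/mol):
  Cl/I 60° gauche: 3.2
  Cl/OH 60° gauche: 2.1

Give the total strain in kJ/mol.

This conformer (staggered): OH(0°)/Cl(300°) gauche 2.1; I(240°)/Cl(300°) gauche 3.2 → 5.3 kJ/mol.

5.3 kJ/mol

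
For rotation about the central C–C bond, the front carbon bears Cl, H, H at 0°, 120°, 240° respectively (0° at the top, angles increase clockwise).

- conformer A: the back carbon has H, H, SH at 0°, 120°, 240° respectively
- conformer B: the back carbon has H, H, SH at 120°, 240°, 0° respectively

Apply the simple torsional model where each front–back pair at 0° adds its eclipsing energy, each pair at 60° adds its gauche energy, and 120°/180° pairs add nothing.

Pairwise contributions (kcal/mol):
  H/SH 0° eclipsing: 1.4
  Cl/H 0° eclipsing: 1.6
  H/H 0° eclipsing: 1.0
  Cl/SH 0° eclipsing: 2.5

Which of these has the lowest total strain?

A

A (eclipsed): Cl(0°)/H(0°) eclipsed 1.6; H(120°)/H(120°) eclipsed 1.0; H(240°)/SH(240°) eclipsed 1.4 → 4.0 kcal/mol.
B (eclipsed): Cl(0°)/SH(0°) eclipsed 2.5; H(120°)/H(120°) eclipsed 1.0; H(240°)/H(240°) eclipsed 1.0 → 4.5 kcal/mol.
A has the lowest total (4.0 kcal/mol).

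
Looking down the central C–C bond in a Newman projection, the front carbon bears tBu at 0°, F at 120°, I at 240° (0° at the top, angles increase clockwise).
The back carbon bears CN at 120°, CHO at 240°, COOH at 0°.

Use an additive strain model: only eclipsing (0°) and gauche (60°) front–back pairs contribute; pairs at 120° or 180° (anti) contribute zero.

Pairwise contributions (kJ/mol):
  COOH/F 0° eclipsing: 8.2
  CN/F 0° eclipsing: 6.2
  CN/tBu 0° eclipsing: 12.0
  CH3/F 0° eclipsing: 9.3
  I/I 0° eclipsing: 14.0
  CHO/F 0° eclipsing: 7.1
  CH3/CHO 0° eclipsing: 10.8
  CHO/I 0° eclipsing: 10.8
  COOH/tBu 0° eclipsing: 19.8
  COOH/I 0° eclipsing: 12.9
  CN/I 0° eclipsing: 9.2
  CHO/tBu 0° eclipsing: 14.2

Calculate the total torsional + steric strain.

36.8 kJ/mol

This conformer (eclipsed): tBu(0°)/COOH(0°) eclipsed 19.8; F(120°)/CN(120°) eclipsed 6.2; I(240°)/CHO(240°) eclipsed 10.8 → 36.8 kJ/mol.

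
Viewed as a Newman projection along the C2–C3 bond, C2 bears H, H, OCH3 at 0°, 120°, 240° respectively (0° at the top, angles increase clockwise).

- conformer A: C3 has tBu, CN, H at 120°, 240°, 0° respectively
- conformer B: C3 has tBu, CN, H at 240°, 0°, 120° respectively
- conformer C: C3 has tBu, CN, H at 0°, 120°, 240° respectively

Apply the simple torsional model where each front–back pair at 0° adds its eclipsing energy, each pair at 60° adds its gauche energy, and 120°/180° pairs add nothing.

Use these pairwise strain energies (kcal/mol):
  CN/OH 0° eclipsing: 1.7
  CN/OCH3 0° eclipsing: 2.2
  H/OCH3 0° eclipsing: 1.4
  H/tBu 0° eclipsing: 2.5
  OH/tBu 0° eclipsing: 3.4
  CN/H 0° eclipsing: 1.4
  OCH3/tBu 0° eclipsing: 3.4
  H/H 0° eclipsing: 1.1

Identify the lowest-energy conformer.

A (eclipsed): H–H eclipsed, H–tBu eclipsed, OCH3–CN eclipsed; 1.1 + 2.5 + 2.2 = 5.8 kcal/mol.
B (eclipsed): H–CN eclipsed, H–H eclipsed, OCH3–tBu eclipsed; 1.4 + 1.1 + 3.4 = 5.9 kcal/mol.
C (eclipsed): H–tBu eclipsed, H–CN eclipsed, OCH3–H eclipsed; 2.5 + 1.4 + 1.4 = 5.3 kcal/mol.
C has the lowest total (5.3 kcal/mol).

C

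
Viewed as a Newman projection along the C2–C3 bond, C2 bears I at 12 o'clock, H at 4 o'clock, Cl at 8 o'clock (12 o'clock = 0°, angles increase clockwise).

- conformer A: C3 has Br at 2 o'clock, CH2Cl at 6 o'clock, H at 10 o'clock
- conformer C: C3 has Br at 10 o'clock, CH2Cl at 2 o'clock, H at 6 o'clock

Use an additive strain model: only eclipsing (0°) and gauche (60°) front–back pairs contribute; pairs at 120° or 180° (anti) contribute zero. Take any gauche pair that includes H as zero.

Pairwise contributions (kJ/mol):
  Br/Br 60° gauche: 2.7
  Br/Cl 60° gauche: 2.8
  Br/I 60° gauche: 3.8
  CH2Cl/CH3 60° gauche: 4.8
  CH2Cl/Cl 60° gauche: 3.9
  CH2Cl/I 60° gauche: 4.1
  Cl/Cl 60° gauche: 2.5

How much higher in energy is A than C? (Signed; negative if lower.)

A (staggered): I–Br gauche, Cl–CH2Cl gauche; 3.8 + 3.9 = 7.7 kJ/mol.
C (staggered): I–Br gauche, I–CH2Cl gauche, Cl–Br gauche; 3.8 + 4.1 + 2.8 = 10.7 kJ/mol.
E(A) − E(C) = 7.7 − 10.7 = -3.0 kJ/mol.

-3.0 kJ/mol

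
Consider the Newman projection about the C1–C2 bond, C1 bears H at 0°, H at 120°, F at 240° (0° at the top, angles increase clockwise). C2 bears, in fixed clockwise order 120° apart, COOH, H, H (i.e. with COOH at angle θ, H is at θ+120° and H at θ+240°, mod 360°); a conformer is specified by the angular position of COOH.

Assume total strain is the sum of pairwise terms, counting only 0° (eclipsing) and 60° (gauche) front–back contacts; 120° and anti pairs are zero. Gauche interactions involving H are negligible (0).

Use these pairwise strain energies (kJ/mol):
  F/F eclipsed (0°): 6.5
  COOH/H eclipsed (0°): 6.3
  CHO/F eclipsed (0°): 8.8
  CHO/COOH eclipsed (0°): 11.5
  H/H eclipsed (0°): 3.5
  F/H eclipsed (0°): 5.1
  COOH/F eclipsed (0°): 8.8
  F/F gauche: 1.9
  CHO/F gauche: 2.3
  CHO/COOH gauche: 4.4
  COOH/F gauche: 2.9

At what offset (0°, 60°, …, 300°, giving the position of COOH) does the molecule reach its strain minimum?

60°

COOH at 0° is eclipsed. H at 0° is eclipsed with COOH at 0° (6.3); H at 120° is eclipsed with H at 120° (3.5); F at 240° is eclipsed with H at 240° (5.1). Total 14.9 kJ/mol.
COOH at 60° (staggered): no non-H gauche contacts → 0.0 kJ/mol.
COOH at 120° is eclipsed. H at 0° is eclipsed with H at 0° (3.5); H at 120° is eclipsed with COOH at 120° (6.3); F at 240° is eclipsed with H at 240° (5.1). Total 14.9 kJ/mol.
COOH at 180° is staggered. F at 240° is gauche with COOH at 180° (2.9). Total 2.9 kJ/mol.
COOH at 240° is eclipsed. H at 0° is eclipsed with H at 0° (3.5); H at 120° is eclipsed with H at 120° (3.5); F at 240° is eclipsed with COOH at 240° (8.8). Total 15.8 kJ/mol.
COOH at 300° is staggered. F at 240° is gauche with COOH at 300° (2.9). Total 2.9 kJ/mol.
The minimum (0.0 kJ/mol) occurs with COOH at 60°.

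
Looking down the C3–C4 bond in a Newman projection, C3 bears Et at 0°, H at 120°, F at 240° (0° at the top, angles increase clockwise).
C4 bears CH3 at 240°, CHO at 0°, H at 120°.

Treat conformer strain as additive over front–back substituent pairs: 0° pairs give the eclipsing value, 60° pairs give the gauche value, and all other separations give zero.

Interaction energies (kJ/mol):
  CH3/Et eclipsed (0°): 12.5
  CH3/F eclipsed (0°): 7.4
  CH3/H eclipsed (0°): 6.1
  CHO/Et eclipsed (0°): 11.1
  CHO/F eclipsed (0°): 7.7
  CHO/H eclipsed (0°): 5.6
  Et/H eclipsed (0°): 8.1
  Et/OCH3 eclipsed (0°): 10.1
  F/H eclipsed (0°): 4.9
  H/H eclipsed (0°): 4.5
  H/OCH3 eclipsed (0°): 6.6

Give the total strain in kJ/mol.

This conformer (eclipsed): Et(0°)/CHO(0°) eclipsed 11.1; H(120°)/H(120°) eclipsed 4.5; F(240°)/CH3(240°) eclipsed 7.4 → 23.0 kJ/mol.

23.0 kJ/mol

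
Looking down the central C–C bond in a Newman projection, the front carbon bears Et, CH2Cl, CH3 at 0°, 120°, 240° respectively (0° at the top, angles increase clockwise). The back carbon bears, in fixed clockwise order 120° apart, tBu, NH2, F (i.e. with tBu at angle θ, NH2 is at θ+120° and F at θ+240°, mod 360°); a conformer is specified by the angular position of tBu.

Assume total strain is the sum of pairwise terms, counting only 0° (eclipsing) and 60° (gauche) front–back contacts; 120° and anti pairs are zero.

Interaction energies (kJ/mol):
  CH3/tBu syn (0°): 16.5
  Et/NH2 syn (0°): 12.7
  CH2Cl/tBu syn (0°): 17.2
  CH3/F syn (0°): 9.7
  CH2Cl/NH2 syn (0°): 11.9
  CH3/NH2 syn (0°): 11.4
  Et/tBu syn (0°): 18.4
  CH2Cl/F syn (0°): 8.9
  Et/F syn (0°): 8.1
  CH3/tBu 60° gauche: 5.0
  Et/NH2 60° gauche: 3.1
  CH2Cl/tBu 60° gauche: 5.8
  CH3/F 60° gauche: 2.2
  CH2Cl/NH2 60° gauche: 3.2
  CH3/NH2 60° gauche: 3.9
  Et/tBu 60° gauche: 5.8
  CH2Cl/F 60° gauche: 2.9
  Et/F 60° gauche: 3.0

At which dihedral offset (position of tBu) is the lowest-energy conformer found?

tBu at 0° (eclipsed): Et(0°)/tBu(0°) eclipsed 18.4; CH2Cl(120°)/NH2(120°) eclipsed 11.9; CH3(240°)/F(240°) eclipsed 9.7 → 40.0 kJ/mol.
tBu at 60° (staggered): Et(0°)/tBu(60°) gauche 5.8; Et(0°)/F(300°) gauche 3.0; CH2Cl(120°)/tBu(60°) gauche 5.8; CH2Cl(120°)/NH2(180°) gauche 3.2; CH3(240°)/NH2(180°) gauche 3.9; CH3(240°)/F(300°) gauche 2.2 → 23.9 kJ/mol.
tBu at 120° (eclipsed): Et(0°)/F(0°) eclipsed 8.1; CH2Cl(120°)/tBu(120°) eclipsed 17.2; CH3(240°)/NH2(240°) eclipsed 11.4 → 36.7 kJ/mol.
tBu at 180° (staggered): Et(0°)/NH2(300°) gauche 3.1; Et(0°)/F(60°) gauche 3.0; CH2Cl(120°)/tBu(180°) gauche 5.8; CH2Cl(120°)/F(60°) gauche 2.9; CH3(240°)/tBu(180°) gauche 5.0; CH3(240°)/NH2(300°) gauche 3.9 → 23.7 kJ/mol.
tBu at 240° (eclipsed): Et(0°)/NH2(0°) eclipsed 12.7; CH2Cl(120°)/F(120°) eclipsed 8.9; CH3(240°)/tBu(240°) eclipsed 16.5 → 38.1 kJ/mol.
tBu at 300° (staggered): Et(0°)/tBu(300°) gauche 5.8; Et(0°)/NH2(60°) gauche 3.1; CH2Cl(120°)/NH2(60°) gauche 3.2; CH2Cl(120°)/F(180°) gauche 2.9; CH3(240°)/tBu(300°) gauche 5.0; CH3(240°)/F(180°) gauche 2.2 → 22.2 kJ/mol.
The minimum (22.2 kJ/mol) occurs with tBu at 300°.

300°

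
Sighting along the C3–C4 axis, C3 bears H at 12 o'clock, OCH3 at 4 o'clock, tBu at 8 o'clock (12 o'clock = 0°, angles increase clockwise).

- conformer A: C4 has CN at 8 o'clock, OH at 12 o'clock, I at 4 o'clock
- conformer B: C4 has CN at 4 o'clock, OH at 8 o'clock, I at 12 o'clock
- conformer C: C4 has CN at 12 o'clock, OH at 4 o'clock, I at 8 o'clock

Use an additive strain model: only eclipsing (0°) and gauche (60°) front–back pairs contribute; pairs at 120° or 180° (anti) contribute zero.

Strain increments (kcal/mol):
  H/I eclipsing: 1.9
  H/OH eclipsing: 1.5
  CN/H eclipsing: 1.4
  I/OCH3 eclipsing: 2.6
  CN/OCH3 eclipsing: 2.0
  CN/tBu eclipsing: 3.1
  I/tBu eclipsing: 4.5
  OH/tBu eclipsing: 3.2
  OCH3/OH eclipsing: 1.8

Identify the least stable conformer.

A is eclipsed. H at 0° is eclipsed with OH at 0° (1.5); OCH3 at 120° is eclipsed with I at 120° (2.6); tBu at 240° is eclipsed with CN at 240° (3.1). Total 7.2 kcal/mol.
B is eclipsed. H at 0° is eclipsed with I at 0° (1.9); OCH3 at 120° is eclipsed with CN at 120° (2.0); tBu at 240° is eclipsed with OH at 240° (3.2). Total 7.1 kcal/mol.
C is eclipsed. H at 0° is eclipsed with CN at 0° (1.4); OCH3 at 120° is eclipsed with OH at 120° (1.8); tBu at 240° is eclipsed with I at 240° (4.5). Total 7.7 kcal/mol.
C has the highest total (7.7 kcal/mol).

C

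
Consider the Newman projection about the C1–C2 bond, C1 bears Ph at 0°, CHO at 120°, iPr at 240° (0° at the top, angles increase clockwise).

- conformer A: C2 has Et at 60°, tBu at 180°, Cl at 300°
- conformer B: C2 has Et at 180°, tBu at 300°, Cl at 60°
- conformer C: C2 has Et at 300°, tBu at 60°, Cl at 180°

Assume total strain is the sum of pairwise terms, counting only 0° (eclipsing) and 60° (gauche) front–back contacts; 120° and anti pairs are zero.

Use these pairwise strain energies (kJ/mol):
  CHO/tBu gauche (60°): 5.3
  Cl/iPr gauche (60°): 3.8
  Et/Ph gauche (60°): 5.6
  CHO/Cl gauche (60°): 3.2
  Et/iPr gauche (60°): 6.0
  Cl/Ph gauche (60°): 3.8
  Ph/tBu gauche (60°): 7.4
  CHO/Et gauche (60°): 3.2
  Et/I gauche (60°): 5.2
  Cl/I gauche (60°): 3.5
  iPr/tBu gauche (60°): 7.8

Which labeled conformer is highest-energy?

A (staggered): Ph(0°)/Et(60°) gauche 5.6; Ph(0°)/Cl(300°) gauche 3.8; CHO(120°)/Et(60°) gauche 3.2; CHO(120°)/tBu(180°) gauche 5.3; iPr(240°)/tBu(180°) gauche 7.8; iPr(240°)/Cl(300°) gauche 3.8 → 29.5 kJ/mol.
B (staggered): Ph(0°)/tBu(300°) gauche 7.4; Ph(0°)/Cl(60°) gauche 3.8; CHO(120°)/Et(180°) gauche 3.2; CHO(120°)/Cl(60°) gauche 3.2; iPr(240°)/Et(180°) gauche 6.0; iPr(240°)/tBu(300°) gauche 7.8 → 31.4 kJ/mol.
C (staggered): Ph(0°)/Et(300°) gauche 5.6; Ph(0°)/tBu(60°) gauche 7.4; CHO(120°)/tBu(60°) gauche 5.3; CHO(120°)/Cl(180°) gauche 3.2; iPr(240°)/Et(300°) gauche 6.0; iPr(240°)/Cl(180°) gauche 3.8 → 31.3 kJ/mol.
B has the highest total (31.4 kJ/mol).

B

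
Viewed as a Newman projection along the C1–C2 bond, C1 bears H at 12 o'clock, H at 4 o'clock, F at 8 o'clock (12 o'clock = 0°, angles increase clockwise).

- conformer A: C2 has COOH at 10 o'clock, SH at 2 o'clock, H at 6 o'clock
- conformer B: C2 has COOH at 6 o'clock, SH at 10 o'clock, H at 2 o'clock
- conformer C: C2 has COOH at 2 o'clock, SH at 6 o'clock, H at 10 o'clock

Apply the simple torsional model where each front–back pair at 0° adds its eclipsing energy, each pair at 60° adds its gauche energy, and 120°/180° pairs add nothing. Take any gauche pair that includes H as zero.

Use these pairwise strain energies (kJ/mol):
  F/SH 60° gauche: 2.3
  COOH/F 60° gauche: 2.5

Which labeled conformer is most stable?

C

A (staggered): F(240°)/COOH(300°) gauche 2.5 → 2.5 kJ/mol.
B (staggered): F(240°)/COOH(180°) gauche 2.5; F(240°)/SH(300°) gauche 2.3 → 4.8 kJ/mol.
C (staggered): F(240°)/SH(180°) gauche 2.3 → 2.3 kJ/mol.
C has the lowest total (2.3 kJ/mol).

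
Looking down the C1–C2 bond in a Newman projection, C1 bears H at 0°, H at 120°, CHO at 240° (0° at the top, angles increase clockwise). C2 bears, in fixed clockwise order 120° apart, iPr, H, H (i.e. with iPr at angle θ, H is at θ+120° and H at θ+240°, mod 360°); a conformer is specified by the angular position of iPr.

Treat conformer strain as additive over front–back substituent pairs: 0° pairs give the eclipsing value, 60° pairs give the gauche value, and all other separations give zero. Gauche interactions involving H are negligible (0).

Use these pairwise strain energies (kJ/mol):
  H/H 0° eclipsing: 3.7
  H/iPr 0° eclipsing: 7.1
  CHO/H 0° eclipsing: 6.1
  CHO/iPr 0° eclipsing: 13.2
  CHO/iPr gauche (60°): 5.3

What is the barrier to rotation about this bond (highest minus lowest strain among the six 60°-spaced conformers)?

iPr at 0° (eclipsed): H(0°)/iPr(0°) eclipsed 7.1; H(120°)/H(120°) eclipsed 3.7; CHO(240°)/H(240°) eclipsed 6.1 → 16.9 kJ/mol.
iPr at 60° (staggered): no non-H gauche contacts → 0.0 kJ/mol.
iPr at 120° (eclipsed): H(0°)/H(0°) eclipsed 3.7; H(120°)/iPr(120°) eclipsed 7.1; CHO(240°)/H(240°) eclipsed 6.1 → 16.9 kJ/mol.
iPr at 180° (staggered): CHO(240°)/iPr(180°) gauche 5.3 → 5.3 kJ/mol.
iPr at 240° (eclipsed): H(0°)/H(0°) eclipsed 3.7; H(120°)/H(120°) eclipsed 3.7; CHO(240°)/iPr(240°) eclipsed 13.2 → 20.6 kJ/mol.
iPr at 300° (staggered): CHO(240°)/iPr(300°) gauche 5.3 → 5.3 kJ/mol.
Max at 240° (20.6 kJ/mol), min at 60° (0.0 kJ/mol); barrier = 20.6 kJ/mol.

20.6 kJ/mol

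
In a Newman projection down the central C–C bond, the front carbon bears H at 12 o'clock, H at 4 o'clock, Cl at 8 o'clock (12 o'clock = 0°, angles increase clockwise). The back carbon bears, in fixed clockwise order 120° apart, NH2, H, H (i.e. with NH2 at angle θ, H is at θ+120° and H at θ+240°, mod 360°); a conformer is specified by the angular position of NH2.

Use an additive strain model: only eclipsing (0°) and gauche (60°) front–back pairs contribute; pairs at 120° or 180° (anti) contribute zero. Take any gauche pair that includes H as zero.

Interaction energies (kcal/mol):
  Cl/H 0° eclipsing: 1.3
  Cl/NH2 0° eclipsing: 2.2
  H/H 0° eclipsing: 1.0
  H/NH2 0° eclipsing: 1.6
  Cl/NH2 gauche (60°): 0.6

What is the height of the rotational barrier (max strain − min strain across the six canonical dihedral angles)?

4.2 kcal/mol

NH2 at 0° is eclipsed. H at 0° is eclipsed with NH2 at 0° (1.6); H at 120° is eclipsed with H at 120° (1.0); Cl at 240° is eclipsed with H at 240° (1.3). Total 3.9 kcal/mol.
NH2 at 60° (staggered): no non-H gauche contacts → 0.0 kcal/mol.
NH2 at 120° is eclipsed. H at 0° is eclipsed with H at 0° (1.0); H at 120° is eclipsed with NH2 at 120° (1.6); Cl at 240° is eclipsed with H at 240° (1.3). Total 3.9 kcal/mol.
NH2 at 180° is staggered. Cl at 240° is gauche with NH2 at 180° (0.6). Total 0.6 kcal/mol.
NH2 at 240° is eclipsed. H at 0° is eclipsed with H at 0° (1.0); H at 120° is eclipsed with H at 120° (1.0); Cl at 240° is eclipsed with NH2 at 240° (2.2). Total 4.2 kcal/mol.
NH2 at 300° is staggered. Cl at 240° is gauche with NH2 at 300° (0.6). Total 0.6 kcal/mol.
Max at 240° (4.2 kcal/mol), min at 60° (0.0 kcal/mol); barrier = 4.2 kcal/mol.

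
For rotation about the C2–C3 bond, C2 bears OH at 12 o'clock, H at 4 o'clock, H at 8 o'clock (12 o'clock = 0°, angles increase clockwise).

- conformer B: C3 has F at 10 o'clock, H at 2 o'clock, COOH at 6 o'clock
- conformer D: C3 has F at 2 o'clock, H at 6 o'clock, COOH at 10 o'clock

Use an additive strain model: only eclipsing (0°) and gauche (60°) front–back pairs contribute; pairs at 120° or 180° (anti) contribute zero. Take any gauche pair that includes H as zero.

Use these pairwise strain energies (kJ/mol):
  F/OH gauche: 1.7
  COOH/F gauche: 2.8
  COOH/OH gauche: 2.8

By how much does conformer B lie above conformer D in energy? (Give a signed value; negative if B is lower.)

B (staggered): OH(0°)/F(300°) gauche 1.7 → 1.7 kJ/mol.
D (staggered): OH(0°)/F(60°) gauche 1.7; OH(0°)/COOH(300°) gauche 2.8 → 4.5 kJ/mol.
E(B) − E(D) = 1.7 − 4.5 = -2.8 kJ/mol.

-2.8 kJ/mol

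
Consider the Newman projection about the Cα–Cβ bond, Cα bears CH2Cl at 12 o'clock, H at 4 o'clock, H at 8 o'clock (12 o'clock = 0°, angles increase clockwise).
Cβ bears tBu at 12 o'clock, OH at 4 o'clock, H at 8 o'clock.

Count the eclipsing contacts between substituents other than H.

Non-H eclipsing pairs: CH2Cl(0°)/tBu(0°) — 1 interaction.

1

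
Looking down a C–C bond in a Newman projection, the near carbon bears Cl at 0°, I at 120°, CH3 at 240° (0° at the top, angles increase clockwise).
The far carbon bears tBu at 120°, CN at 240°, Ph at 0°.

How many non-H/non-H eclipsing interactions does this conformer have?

Non-H eclipsing pairs: Cl(0°)/Ph(0°); I(120°)/tBu(120°); CH3(240°)/CN(240°) — 3 interactions.

3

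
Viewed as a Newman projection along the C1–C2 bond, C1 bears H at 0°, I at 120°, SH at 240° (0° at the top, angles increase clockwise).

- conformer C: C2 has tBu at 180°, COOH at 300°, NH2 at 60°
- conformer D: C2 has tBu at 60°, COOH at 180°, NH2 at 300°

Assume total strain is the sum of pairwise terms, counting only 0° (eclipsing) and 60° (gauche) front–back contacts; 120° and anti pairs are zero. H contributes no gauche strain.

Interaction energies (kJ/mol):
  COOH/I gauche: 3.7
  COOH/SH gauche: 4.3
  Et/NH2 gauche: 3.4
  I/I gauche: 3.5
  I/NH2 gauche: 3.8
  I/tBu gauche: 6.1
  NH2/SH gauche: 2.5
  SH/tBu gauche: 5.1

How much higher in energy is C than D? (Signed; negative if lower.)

+2.7 kJ/mol

C (staggered): I(120°)/tBu(180°) gauche 6.1; I(120°)/NH2(60°) gauche 3.8; SH(240°)/tBu(180°) gauche 5.1; SH(240°)/COOH(300°) gauche 4.3 → 19.3 kJ/mol.
D (staggered): I(120°)/tBu(60°) gauche 6.1; I(120°)/COOH(180°) gauche 3.7; SH(240°)/COOH(180°) gauche 4.3; SH(240°)/NH2(300°) gauche 2.5 → 16.6 kJ/mol.
E(C) − E(D) = 19.3 − 16.6 = +2.7 kJ/mol.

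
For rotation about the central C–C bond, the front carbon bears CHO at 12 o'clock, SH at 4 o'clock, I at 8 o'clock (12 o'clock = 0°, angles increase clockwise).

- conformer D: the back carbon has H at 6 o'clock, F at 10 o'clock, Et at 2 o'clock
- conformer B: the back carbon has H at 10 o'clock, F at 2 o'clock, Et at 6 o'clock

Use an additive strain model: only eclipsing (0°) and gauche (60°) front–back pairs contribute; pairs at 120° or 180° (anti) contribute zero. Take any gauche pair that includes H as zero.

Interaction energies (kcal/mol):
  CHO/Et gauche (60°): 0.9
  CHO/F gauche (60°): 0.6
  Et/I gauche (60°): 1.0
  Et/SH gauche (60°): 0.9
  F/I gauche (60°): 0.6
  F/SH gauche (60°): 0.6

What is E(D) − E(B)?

D (staggered): CHO(0°)/F(300°) gauche 0.6; CHO(0°)/Et(60°) gauche 0.9; SH(120°)/Et(60°) gauche 0.9; I(240°)/F(300°) gauche 0.6 → 3.0 kcal/mol.
B (staggered): CHO(0°)/F(60°) gauche 0.6; SH(120°)/F(60°) gauche 0.6; SH(120°)/Et(180°) gauche 0.9; I(240°)/Et(180°) gauche 1.0 → 3.1 kcal/mol.
E(D) − E(B) = 3.0 − 3.1 = -0.1 kcal/mol.

-0.1 kcal/mol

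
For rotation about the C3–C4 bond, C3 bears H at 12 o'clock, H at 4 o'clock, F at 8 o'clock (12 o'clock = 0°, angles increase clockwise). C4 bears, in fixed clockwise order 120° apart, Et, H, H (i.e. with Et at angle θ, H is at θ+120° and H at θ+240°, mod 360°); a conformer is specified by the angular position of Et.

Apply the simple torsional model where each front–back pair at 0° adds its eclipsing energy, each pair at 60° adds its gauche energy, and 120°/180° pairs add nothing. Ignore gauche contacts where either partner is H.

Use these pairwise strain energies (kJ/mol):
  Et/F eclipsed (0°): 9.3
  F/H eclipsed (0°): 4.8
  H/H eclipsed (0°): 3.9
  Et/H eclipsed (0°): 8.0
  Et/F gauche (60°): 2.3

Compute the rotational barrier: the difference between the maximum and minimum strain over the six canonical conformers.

Et at 0° (eclipsed): H(0°)/Et(0°) eclipsed 8.0; H(120°)/H(120°) eclipsed 3.9; F(240°)/H(240°) eclipsed 4.8 → 16.7 kJ/mol.
Et at 60° (staggered): no non-H gauche contacts → 0.0 kJ/mol.
Et at 120° (eclipsed): H(0°)/H(0°) eclipsed 3.9; H(120°)/Et(120°) eclipsed 8.0; F(240°)/H(240°) eclipsed 4.8 → 16.7 kJ/mol.
Et at 180° (staggered): F(240°)/Et(180°) gauche 2.3 → 2.3 kJ/mol.
Et at 240° (eclipsed): H(0°)/H(0°) eclipsed 3.9; H(120°)/H(120°) eclipsed 3.9; F(240°)/Et(240°) eclipsed 9.3 → 17.1 kJ/mol.
Et at 300° (staggered): F(240°)/Et(300°) gauche 2.3 → 2.3 kJ/mol.
Max at 240° (17.1 kJ/mol), min at 60° (0.0 kJ/mol); barrier = 17.1 kJ/mol.

17.1 kJ/mol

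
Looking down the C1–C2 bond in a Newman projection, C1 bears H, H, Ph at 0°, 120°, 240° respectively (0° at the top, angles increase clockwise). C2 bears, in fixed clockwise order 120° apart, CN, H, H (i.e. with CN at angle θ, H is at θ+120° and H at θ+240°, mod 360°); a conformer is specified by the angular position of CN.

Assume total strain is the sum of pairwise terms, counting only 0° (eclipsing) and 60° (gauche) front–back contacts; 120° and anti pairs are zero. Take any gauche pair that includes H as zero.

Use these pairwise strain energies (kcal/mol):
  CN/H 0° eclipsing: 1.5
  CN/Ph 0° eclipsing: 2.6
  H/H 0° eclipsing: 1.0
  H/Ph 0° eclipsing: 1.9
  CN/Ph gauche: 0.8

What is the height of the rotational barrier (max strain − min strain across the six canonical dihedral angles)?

4.6 kcal/mol

CN at 0° is eclipsed. H at 0° is eclipsed with CN at 0° (1.5); H at 120° is eclipsed with H at 120° (1.0); Ph at 240° is eclipsed with H at 240° (1.9). Total 4.4 kcal/mol.
CN at 60° (staggered): no non-H gauche contacts → 0.0 kcal/mol.
CN at 120° is eclipsed. H at 0° is eclipsed with H at 0° (1.0); H at 120° is eclipsed with CN at 120° (1.5); Ph at 240° is eclipsed with H at 240° (1.9). Total 4.4 kcal/mol.
CN at 180° is staggered. Ph at 240° is gauche with CN at 180° (0.8). Total 0.8 kcal/mol.
CN at 240° is eclipsed. H at 0° is eclipsed with H at 0° (1.0); H at 120° is eclipsed with H at 120° (1.0); Ph at 240° is eclipsed with CN at 240° (2.6). Total 4.6 kcal/mol.
CN at 300° is staggered. Ph at 240° is gauche with CN at 300° (0.8). Total 0.8 kcal/mol.
Max at 240° (4.6 kcal/mol), min at 60° (0.0 kcal/mol); barrier = 4.6 kcal/mol.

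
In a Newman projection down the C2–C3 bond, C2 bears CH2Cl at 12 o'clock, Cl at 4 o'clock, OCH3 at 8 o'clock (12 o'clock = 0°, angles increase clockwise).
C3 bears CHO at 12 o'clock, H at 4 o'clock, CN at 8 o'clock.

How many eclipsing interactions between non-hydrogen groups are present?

Non-H eclipsing pairs: CH2Cl(0°)/CHO(0°); OCH3(240°)/CN(240°) — 2 interactions.

2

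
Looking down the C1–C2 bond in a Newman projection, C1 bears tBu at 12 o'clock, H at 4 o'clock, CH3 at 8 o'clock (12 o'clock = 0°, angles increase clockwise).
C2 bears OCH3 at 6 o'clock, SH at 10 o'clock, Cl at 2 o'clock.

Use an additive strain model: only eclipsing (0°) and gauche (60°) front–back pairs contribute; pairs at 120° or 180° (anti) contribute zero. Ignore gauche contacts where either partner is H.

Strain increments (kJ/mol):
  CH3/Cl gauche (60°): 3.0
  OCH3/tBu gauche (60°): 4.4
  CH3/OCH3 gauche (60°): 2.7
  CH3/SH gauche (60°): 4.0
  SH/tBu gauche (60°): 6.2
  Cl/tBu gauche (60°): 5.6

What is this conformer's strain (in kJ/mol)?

This conformer (staggered): tBu–SH gauche, tBu–Cl gauche, CH3–OCH3 gauche, CH3–SH gauche; 6.2 + 5.6 + 2.7 + 4.0 = 18.5 kJ/mol.

18.5 kJ/mol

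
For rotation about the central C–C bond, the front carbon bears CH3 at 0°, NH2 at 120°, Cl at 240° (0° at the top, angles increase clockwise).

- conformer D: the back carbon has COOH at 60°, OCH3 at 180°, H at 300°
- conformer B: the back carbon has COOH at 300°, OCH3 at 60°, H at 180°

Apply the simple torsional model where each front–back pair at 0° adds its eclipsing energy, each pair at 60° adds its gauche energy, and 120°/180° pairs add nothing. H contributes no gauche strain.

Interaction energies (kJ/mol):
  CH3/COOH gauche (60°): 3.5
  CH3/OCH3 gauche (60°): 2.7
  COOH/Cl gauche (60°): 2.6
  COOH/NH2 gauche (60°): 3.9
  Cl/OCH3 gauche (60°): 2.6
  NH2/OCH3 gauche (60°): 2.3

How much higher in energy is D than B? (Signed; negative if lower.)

D (staggered): CH3(0°)/COOH(60°) gauche 3.5; NH2(120°)/COOH(60°) gauche 3.9; NH2(120°)/OCH3(180°) gauche 2.3; Cl(240°)/OCH3(180°) gauche 2.6 → 12.3 kJ/mol.
B (staggered): CH3(0°)/COOH(300°) gauche 3.5; CH3(0°)/OCH3(60°) gauche 2.7; NH2(120°)/OCH3(60°) gauche 2.3; Cl(240°)/COOH(300°) gauche 2.6 → 11.1 kJ/mol.
E(D) − E(B) = 12.3 − 11.1 = +1.2 kJ/mol.

+1.2 kJ/mol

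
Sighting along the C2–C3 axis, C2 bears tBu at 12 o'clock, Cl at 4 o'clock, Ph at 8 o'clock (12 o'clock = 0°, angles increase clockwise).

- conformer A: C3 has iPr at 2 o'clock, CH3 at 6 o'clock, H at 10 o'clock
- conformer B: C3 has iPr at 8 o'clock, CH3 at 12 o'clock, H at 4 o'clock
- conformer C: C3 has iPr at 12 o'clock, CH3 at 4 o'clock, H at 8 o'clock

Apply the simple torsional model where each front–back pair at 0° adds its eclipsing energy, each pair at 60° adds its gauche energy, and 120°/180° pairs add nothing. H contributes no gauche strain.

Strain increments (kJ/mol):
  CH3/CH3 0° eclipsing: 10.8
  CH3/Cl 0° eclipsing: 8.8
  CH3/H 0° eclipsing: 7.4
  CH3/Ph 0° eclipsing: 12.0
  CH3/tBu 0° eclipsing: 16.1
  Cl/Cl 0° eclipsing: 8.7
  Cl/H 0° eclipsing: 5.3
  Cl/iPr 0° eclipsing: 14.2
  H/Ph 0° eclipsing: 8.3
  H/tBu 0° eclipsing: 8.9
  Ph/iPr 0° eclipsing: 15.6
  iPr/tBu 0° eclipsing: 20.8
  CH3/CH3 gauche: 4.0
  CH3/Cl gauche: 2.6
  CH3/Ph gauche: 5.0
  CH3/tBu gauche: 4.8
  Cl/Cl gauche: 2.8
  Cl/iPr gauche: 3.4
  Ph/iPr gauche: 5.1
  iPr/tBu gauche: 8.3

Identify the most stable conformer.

A is staggered. tBu at 0° is gauche with iPr at 60° (8.3); Cl at 120° is gauche with iPr at 60° (3.4); Cl at 120° is gauche with CH3 at 180° (2.6); Ph at 240° is gauche with CH3 at 180° (5.0). Total 19.3 kJ/mol.
B is eclipsed. tBu at 0° is eclipsed with CH3 at 0° (16.1); Cl at 120° is eclipsed with H at 120° (5.3); Ph at 240° is eclipsed with iPr at 240° (15.6). Total 37.0 kJ/mol.
C is eclipsed. tBu at 0° is eclipsed with iPr at 0° (20.8); Cl at 120° is eclipsed with CH3 at 120° (8.8); Ph at 240° is eclipsed with H at 240° (8.3). Total 37.9 kJ/mol.
A has the lowest total (19.3 kJ/mol).

A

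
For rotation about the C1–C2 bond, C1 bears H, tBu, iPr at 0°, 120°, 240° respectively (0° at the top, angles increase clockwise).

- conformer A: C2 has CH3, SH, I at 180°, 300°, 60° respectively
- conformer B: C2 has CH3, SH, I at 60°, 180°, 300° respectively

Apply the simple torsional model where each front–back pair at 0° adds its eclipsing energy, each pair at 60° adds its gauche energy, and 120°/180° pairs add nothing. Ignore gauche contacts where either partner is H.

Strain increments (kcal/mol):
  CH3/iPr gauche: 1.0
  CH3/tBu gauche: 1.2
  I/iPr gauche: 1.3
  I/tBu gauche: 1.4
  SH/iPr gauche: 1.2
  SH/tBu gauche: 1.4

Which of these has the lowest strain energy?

A

A is staggered. tBu at 120° is gauche with CH3 at 180° (1.2); tBu at 120° is gauche with I at 60° (1.4); iPr at 240° is gauche with CH3 at 180° (1.0); iPr at 240° is gauche with SH at 300° (1.2). Total 4.8 kcal/mol.
B is staggered. tBu at 120° is gauche with CH3 at 60° (1.2); tBu at 120° is gauche with SH at 180° (1.4); iPr at 240° is gauche with SH at 180° (1.2); iPr at 240° is gauche with I at 300° (1.3). Total 5.1 kcal/mol.
A has the lowest total (4.8 kcal/mol).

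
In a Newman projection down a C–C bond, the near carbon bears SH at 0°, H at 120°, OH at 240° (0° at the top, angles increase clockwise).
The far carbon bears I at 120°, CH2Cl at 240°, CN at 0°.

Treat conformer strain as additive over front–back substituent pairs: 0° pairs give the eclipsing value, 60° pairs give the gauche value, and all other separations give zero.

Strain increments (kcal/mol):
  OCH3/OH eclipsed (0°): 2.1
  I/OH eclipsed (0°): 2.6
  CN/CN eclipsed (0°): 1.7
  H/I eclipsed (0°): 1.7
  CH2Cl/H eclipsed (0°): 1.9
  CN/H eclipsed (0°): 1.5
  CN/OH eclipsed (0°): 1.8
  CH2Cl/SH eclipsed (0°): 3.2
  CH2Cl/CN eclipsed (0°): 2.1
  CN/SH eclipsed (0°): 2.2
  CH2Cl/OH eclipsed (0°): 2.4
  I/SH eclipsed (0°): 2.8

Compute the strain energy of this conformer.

6.3 kcal/mol

This conformer (eclipsed): SH–CN eclipsed, H–I eclipsed, OH–CH2Cl eclipsed; 2.2 + 1.7 + 2.4 = 6.3 kcal/mol.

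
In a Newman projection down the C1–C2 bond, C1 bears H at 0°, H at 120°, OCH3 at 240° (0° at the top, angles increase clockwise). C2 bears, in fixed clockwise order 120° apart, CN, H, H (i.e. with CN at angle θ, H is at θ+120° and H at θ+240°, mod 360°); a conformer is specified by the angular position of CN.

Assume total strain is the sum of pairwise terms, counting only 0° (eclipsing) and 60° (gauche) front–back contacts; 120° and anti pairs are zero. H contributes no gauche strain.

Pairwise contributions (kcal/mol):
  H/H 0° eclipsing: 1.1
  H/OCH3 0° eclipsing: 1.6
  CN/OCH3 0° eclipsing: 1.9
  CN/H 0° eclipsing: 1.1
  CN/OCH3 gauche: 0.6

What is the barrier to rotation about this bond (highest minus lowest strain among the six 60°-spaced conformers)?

4.1 kcal/mol

CN at 0° (eclipsed): H–CN eclipsed, H–H eclipsed, OCH3–H eclipsed; 1.1 + 1.1 + 1.6 = 3.8 kcal/mol.
CN at 60° (staggered): no non-H gauche contacts → 0.0 kcal/mol.
CN at 120° (eclipsed): H–H eclipsed, H–CN eclipsed, OCH3–H eclipsed; 1.1 + 1.1 + 1.6 = 3.8 kcal/mol.
CN at 180° (staggered): OCH3–CN gauche; 0.6 = 0.6 kcal/mol.
CN at 240° (eclipsed): H–H eclipsed, H–H eclipsed, OCH3–CN eclipsed; 1.1 + 1.1 + 1.9 = 4.1 kcal/mol.
CN at 300° (staggered): OCH3–CN gauche; 0.6 = 0.6 kcal/mol.
Max at 240° (4.1 kcal/mol), min at 60° (0.0 kcal/mol); barrier = 4.1 kcal/mol.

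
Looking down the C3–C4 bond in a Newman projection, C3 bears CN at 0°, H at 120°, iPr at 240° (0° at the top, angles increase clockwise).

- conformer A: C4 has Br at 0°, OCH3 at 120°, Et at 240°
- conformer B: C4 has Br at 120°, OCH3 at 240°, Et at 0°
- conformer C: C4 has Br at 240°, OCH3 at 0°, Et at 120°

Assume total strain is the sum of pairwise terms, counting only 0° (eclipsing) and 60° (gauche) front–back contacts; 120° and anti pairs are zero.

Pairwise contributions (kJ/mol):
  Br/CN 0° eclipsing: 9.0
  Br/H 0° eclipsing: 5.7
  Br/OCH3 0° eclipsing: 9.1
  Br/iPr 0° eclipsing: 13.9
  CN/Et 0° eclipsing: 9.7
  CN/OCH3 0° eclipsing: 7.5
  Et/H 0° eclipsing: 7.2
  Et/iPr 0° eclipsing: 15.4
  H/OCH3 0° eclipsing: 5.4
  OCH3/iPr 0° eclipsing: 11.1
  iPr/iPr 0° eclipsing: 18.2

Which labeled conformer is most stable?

A (eclipsed): CN–Br eclipsed, H–OCH3 eclipsed, iPr–Et eclipsed; 9.0 + 5.4 + 15.4 = 29.8 kJ/mol.
B (eclipsed): CN–Et eclipsed, H–Br eclipsed, iPr–OCH3 eclipsed; 9.7 + 5.7 + 11.1 = 26.5 kJ/mol.
C (eclipsed): CN–OCH3 eclipsed, H–Et eclipsed, iPr–Br eclipsed; 7.5 + 7.2 + 13.9 = 28.6 kJ/mol.
B has the lowest total (26.5 kJ/mol).

B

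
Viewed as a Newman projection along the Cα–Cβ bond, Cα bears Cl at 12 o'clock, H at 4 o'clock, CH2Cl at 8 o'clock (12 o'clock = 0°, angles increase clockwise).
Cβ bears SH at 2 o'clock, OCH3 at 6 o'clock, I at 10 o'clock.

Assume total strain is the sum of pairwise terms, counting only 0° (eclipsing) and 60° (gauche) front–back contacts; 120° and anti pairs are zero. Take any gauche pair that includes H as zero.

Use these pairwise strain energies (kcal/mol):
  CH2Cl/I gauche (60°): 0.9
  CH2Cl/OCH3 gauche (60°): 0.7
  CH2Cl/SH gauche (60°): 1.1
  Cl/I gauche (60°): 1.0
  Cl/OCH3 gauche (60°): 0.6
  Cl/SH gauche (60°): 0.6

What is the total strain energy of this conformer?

This conformer (staggered): Cl–SH gauche, Cl–I gauche, CH2Cl–OCH3 gauche, CH2Cl–I gauche; 0.6 + 1.0 + 0.7 + 0.9 = 3.2 kcal/mol.

3.2 kcal/mol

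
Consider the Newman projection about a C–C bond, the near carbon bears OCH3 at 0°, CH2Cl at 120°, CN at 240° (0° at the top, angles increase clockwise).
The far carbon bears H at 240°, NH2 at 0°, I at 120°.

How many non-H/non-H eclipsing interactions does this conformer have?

2

Non-H eclipsing pairs: OCH3(0°)/NH2(0°); CH2Cl(120°)/I(120°) — 2 interactions.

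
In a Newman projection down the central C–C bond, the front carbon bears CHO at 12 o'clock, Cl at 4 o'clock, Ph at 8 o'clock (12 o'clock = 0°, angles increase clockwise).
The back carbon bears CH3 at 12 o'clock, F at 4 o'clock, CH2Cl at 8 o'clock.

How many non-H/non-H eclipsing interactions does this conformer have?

Non-H eclipsing pairs: CHO(0°)/CH3(0°); Cl(120°)/F(120°); Ph(240°)/CH2Cl(240°) — 3 interactions.

3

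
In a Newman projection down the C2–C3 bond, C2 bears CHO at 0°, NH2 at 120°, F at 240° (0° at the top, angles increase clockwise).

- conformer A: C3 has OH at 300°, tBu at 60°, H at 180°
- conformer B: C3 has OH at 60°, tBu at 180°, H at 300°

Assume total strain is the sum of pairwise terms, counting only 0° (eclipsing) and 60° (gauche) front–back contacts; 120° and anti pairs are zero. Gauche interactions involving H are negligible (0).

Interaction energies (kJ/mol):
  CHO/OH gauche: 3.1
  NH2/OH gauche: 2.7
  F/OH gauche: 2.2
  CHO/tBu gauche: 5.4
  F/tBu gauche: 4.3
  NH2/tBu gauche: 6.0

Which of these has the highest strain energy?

A

A is staggered. CHO at 0° is gauche with OH at 300° (3.1); CHO at 0° is gauche with tBu at 60° (5.4); NH2 at 120° is gauche with tBu at 60° (6.0); F at 240° is gauche with OH at 300° (2.2). Total 16.7 kJ/mol.
B is staggered. CHO at 0° is gauche with OH at 60° (3.1); NH2 at 120° is gauche with OH at 60° (2.7); NH2 at 120° is gauche with tBu at 180° (6.0); F at 240° is gauche with tBu at 180° (4.3). Total 16.1 kJ/mol.
A has the highest total (16.7 kJ/mol).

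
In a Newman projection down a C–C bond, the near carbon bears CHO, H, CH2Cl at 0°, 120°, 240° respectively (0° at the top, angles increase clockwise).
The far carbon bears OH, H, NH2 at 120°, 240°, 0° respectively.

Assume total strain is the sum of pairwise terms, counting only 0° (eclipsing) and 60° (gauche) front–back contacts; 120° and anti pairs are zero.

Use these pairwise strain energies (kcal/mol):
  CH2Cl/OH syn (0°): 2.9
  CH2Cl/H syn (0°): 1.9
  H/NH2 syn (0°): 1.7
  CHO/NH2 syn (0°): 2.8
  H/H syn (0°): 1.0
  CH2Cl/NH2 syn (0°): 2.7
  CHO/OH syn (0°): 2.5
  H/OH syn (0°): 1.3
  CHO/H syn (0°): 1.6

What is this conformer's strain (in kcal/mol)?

This conformer (eclipsed): CHO–NH2 eclipsed, H–OH eclipsed, CH2Cl–H eclipsed; 2.8 + 1.3 + 1.9 = 6.0 kcal/mol.

6.0 kcal/mol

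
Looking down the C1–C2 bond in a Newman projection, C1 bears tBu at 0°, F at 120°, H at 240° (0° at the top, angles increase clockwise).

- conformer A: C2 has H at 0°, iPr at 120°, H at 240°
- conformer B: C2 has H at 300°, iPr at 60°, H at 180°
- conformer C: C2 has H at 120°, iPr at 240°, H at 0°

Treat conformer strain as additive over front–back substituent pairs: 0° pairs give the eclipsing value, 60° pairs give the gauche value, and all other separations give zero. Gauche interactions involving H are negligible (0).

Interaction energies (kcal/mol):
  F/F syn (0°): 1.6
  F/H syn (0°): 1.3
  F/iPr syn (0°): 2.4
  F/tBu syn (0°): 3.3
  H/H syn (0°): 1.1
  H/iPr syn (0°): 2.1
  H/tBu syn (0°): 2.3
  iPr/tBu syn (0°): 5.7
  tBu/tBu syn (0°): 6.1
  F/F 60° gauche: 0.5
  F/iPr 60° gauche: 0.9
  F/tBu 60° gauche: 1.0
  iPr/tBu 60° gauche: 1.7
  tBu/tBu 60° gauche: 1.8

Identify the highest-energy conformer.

A (eclipsed): tBu–H eclipsed, F–iPr eclipsed, H–H eclipsed; 2.3 + 2.4 + 1.1 = 5.8 kcal/mol.
B (staggered): tBu–iPr gauche, F–iPr gauche; 1.7 + 0.9 = 2.6 kcal/mol.
C (eclipsed): tBu–H eclipsed, F–H eclipsed, H–iPr eclipsed; 2.3 + 1.3 + 2.1 = 5.7 kcal/mol.
A has the highest total (5.8 kcal/mol).

A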